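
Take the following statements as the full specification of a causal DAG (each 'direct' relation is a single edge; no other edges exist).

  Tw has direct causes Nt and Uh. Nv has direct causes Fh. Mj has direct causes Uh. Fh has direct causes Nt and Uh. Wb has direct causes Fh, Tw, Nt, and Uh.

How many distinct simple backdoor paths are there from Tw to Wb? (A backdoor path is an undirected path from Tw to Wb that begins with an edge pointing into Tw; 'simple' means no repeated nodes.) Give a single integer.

6

A backdoor path from Tw to Wb is any simple undirected path whose first edge points into Tw (i.e. leaves Tw via a parent).
Parents of Tw: {Nt, Uh}.
Enumerating:
  P1: Tw <- Uh -> Fh <- Nt -> Wb
  P2: Tw <- Uh -> Fh -> Wb
  P3: Tw <- Uh -> Wb
  P4: Tw <- Nt -> Fh <- Uh -> Wb
  P5: Tw <- Nt -> Fh -> Wb
  P6: Tw <- Nt -> Wb
That exhausts the simple backdoor paths. Count: 6.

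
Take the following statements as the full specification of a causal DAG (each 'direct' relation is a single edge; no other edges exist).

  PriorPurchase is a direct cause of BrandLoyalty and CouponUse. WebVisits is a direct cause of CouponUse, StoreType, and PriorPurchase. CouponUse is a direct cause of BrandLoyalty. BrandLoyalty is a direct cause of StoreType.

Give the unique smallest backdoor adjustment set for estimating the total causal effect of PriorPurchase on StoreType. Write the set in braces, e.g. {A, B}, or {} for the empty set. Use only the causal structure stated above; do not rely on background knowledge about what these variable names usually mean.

{WebVisits}

Variables eligible for adjustment (non-descendants of PriorPurchase, excluding PriorPurchase and StoreType): {WebVisits}.
Backdoor paths from PriorPurchase to StoreType:
  P1: PriorPurchase <- WebVisits -> CouponUse -> BrandLoyalty -> StoreType
  P2: PriorPurchase <- WebVisits -> StoreType
The empty set is not sufficient: P1 (PriorPurchase <- WebVisits -> CouponUse -> BrandLoyalty -> StoreType) has no collider blocking it and no conditioned non-collider, so it is open.
Try {WebVisits}:
  P1: blocked at fork node WebVisits ∈ conditioning set.
  P2: blocked at fork node WebVisits ∈ conditioning set.
{WebVisits} contains no descendant of PriorPurchase and blocks every backdoor path.
{WebVisits} is the unique smallest valid adjustment set.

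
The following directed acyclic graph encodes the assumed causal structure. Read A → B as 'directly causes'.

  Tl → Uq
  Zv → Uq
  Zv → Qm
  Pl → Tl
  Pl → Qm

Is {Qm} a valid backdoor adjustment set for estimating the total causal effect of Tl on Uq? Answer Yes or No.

Backdoor paths from Tl to Uq (paths whose first edge points into Tl):
  P1: Tl <- Pl -> Qm <- Zv -> Uq
Condition 1 (no descendant of Tl in the set): holds — descendants of Tl are {Uq}; none are in {Qm}.
Condition 2 (every backdoor path blocked by {Qm}):
  P1: open — collider(s) Qm are conditioned on (or have a conditioned descendant) and no non-collider on the path is in the set.
{Qm} does not satisfy the backdoor criterion.

No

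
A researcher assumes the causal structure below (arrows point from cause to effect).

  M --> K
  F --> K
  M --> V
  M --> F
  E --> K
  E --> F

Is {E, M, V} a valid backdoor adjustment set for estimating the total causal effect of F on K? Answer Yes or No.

Backdoor paths from F to K (paths whose first edge points into F):
  P1: F <- E -> K
  P2: F <- M -> K
Condition 1 (no descendant of F in the set): holds — descendants of F are {K}; none are in {E, M, V}.
Condition 2 (every backdoor path blocked by {E, M, V}):
  P1: blocked at fork node E ∈ conditioning set.
  P2: blocked at fork node M ∈ conditioning set.
{E, M, V} satisfies the backdoor criterion.

Yes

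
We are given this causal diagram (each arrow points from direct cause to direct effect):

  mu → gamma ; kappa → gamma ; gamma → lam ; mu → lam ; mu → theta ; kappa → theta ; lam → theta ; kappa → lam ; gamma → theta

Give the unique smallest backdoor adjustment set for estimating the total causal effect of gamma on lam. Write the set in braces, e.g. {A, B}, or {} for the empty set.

{kappa, mu}

Variables eligible for adjustment (non-descendants of gamma, excluding gamma and lam): {kappa, mu}.
Backdoor paths from gamma to lam:
  P1: gamma <- kappa -> lam
  P2: gamma <- kappa -> theta <- mu -> lam
  P3: gamma <- kappa -> theta <- lam
  P4: gamma <- mu -> lam
  P5: gamma <- mu -> theta <- kappa -> lam
  P6: gamma <- mu -> theta <- lam
The empty set is not sufficient: P1 (gamma <- kappa -> lam) has no collider blocking it and no conditioned non-collider, so it is open.
Try {kappa, mu}:
  P1: blocked at fork node kappa ∈ conditioning set.
  P2: blocked at fork node kappa ∈ conditioning set.
  P3: blocked at fork node kappa ∈ conditioning set.
  P4: blocked at fork node mu ∈ conditioning set.
  P5: blocked at fork node mu ∈ conditioning set.
  P6: blocked at fork node mu ∈ conditioning set.
{kappa, mu} contains no descendant of gamma and blocks every backdoor path.
Every element of {kappa, mu} is needed (dropping kappa leaves P1 open; dropping mu leaves P4 open), so no proper subset is valid.
Among all size-2 subsets of the eligible variables, only {kappa, mu} blocks every backdoor path, so it is the unique smallest valid adjustment set.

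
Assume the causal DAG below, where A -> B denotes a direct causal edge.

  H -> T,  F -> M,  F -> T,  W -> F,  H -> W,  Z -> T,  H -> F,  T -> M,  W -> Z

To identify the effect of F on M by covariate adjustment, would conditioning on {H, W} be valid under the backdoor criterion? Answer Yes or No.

Backdoor paths from F to M (paths whose first edge points into F):
  P1: F <- H -> W -> Z -> T -> M
  P2: F <- H -> T -> M
  P3: F <- W <- H -> T -> M
  P4: F <- W -> Z -> T -> M
Condition 1 (no descendant of F in the set): holds — descendants of F are {M, T}; none are in {H, W}.
Condition 2 (every backdoor path blocked by {H, W}):
  P1: blocked at fork node H ∈ conditioning set.
  P2: blocked at fork node H ∈ conditioning set.
  P3: blocked at chain node W ∈ conditioning set.
  P4: blocked at fork node W ∈ conditioning set.
{H, W} satisfies the backdoor criterion.

Yes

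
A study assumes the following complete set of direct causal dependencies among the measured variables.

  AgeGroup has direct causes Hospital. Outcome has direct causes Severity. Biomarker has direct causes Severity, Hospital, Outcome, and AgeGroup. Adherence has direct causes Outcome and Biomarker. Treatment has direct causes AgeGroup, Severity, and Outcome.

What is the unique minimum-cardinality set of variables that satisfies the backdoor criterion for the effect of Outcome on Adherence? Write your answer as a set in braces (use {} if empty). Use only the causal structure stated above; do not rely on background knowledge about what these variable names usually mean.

{Severity}

Variables eligible for adjustment (non-descendants of Outcome, excluding Outcome and Adherence): {AgeGroup, Hospital, Severity}.
Backdoor paths from Outcome to Adherence:
  P1: Outcome <- Severity -> Biomarker -> Adherence
  P2: Outcome <- Severity -> Treatment <- AgeGroup <- Hospital -> Biomarker -> Adherence
  P3: Outcome <- Severity -> Treatment <- AgeGroup -> Biomarker -> Adherence
The empty set is not sufficient: P1 (Outcome <- Severity -> Biomarker -> Adherence) has no collider blocking it and no conditioned non-collider, so it is open.
Try {Severity}:
  P1: blocked at fork node Severity ∈ conditioning set.
  P2: blocked at fork node Severity ∈ conditioning set.
  P3: blocked at fork node Severity ∈ conditioning set.
{Severity} contains no descendant of Outcome and blocks every backdoor path.
No other singleton works — e.g. {Hospital} leaves P1 open — so {Severity} is the unique smallest valid adjustment set.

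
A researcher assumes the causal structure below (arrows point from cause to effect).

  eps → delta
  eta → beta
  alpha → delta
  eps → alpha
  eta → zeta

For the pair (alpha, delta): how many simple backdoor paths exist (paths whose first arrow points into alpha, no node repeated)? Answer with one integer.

1

A backdoor path from alpha to delta is any simple undirected path whose first edge points into alpha (i.e. leaves alpha via a parent).
Parents of alpha: {eps}.
Enumerating:
  P1: alpha <- eps -> delta
That exhausts the simple backdoor paths. Count: 1.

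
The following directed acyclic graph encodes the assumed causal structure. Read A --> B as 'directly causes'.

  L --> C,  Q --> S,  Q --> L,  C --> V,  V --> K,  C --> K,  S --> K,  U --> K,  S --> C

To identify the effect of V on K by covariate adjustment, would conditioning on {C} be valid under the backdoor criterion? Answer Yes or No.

Backdoor paths from V to K (paths whose first edge points into V):
  P1: V <- C <- S -> K
  P2: V <- C <- L <- Q -> S -> K
  P3: V <- C -> K
Condition 1 (no descendant of V in the set): holds — descendants of V are {K}; none are in {C}.
Condition 2 (every backdoor path blocked by {C}):
  P1: blocked at chain node C ∈ conditioning set.
  P2: blocked at chain node C ∈ conditioning set.
  P3: blocked at fork node C ∈ conditioning set.
{C} satisfies the backdoor criterion.

Yes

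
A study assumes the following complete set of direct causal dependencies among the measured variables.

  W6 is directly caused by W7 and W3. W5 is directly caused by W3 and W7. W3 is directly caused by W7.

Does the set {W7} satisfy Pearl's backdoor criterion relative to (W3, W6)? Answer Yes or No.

Backdoor paths from W3 to W6 (paths whose first edge points into W3):
  P1: W3 <- W7 -> W6
Condition 1 (no descendant of W3 in the set): holds — descendants of W3 are {W5, W6}; none are in {W7}.
Condition 2 (every backdoor path blocked by {W7}):
  P1: blocked at fork node W7 ∈ conditioning set.
{W7} satisfies the backdoor criterion.

Yes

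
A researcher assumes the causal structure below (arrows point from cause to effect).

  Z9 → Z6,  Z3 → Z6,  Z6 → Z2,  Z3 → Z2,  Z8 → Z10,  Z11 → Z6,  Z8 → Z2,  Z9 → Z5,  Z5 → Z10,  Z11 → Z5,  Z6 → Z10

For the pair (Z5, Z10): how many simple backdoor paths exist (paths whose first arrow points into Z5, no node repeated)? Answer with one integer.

6

A backdoor path from Z5 to Z10 is any simple undirected path whose first edge points into Z5 (i.e. leaves Z5 via a parent).
Parents of Z5: {Z11, Z9}.
Enumerating:
  P1: Z5 <- Z9 -> Z6 <- Z3 -> Z2 <- Z8 -> Z10
  P2: Z5 <- Z9 -> Z6 -> Z2 <- Z8 -> Z10
  P3: Z5 <- Z9 -> Z6 -> Z10
  P4: Z5 <- Z11 -> Z6 <- Z3 -> Z2 <- Z8 -> Z10
  P5: Z5 <- Z11 -> Z6 -> Z2 <- Z8 -> Z10
  P6: Z5 <- Z11 -> Z6 -> Z10
That exhausts the simple backdoor paths. Count: 6.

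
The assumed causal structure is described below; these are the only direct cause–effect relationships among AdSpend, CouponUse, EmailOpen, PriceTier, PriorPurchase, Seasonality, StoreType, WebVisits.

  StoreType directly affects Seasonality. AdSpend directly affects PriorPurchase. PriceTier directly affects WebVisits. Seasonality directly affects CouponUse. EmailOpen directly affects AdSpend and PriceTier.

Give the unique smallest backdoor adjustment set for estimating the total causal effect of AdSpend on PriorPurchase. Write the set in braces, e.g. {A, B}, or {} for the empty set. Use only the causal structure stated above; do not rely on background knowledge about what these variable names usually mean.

{}

Variables eligible for adjustment (non-descendants of AdSpend, excluding AdSpend and PriorPurchase): {CouponUse, EmailOpen, PriceTier, Seasonality, StoreType, WebVisits}.
Backdoor paths from AdSpend to PriorPurchase:
  (none)
With no backdoor paths the empty set already satisfies the criterion, and it is trivially minimal.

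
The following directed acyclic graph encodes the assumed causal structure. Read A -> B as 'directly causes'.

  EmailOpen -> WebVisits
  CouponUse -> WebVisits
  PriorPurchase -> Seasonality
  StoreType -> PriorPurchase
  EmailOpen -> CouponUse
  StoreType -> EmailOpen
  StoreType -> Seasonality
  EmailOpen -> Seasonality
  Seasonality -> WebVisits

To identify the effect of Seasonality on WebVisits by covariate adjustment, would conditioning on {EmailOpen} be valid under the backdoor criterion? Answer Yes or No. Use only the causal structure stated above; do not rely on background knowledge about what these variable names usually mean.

Yes

Backdoor paths from Seasonality to WebVisits (paths whose first edge points into Seasonality):
  P1: Seasonality <- StoreType -> EmailOpen -> CouponUse -> WebVisits
  P2: Seasonality <- StoreType -> EmailOpen -> WebVisits
  P3: Seasonality <- PriorPurchase <- StoreType -> EmailOpen -> CouponUse -> WebVisits
  P4: Seasonality <- PriorPurchase <- StoreType -> EmailOpen -> WebVisits
  P5: Seasonality <- EmailOpen -> CouponUse -> WebVisits
  P6: Seasonality <- EmailOpen -> WebVisits
Condition 1 (no descendant of Seasonality in the set): holds — descendants of Seasonality are {WebVisits}; none are in {EmailOpen}.
Condition 2 (every backdoor path blocked by {EmailOpen}):
  P1: blocked at chain node EmailOpen ∈ conditioning set.
  P2: blocked at chain node EmailOpen ∈ conditioning set.
  P3: blocked at chain node EmailOpen ∈ conditioning set.
  P4: blocked at chain node EmailOpen ∈ conditioning set.
  P5: blocked at fork node EmailOpen ∈ conditioning set.
  P6: blocked at fork node EmailOpen ∈ conditioning set.
{EmailOpen} satisfies the backdoor criterion.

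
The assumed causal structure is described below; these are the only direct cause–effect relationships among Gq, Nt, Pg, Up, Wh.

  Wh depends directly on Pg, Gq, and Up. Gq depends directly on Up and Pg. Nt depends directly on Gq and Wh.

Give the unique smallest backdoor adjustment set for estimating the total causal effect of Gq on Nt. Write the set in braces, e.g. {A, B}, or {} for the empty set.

Variables eligible for adjustment (non-descendants of Gq, excluding Gq and Nt): {Pg, Up}.
Backdoor paths from Gq to Nt:
  P1: Gq <- Pg -> Wh -> Nt
  P2: Gq <- Up -> Wh -> Nt
The empty set is not sufficient: P1 (Gq <- Pg -> Wh -> Nt) has no collider blocking it and no conditioned non-collider, so it is open.
Try {Pg, Up}:
  P1: blocked at fork node Pg ∈ conditioning set.
  P2: blocked at fork node Up ∈ conditioning set.
{Pg, Up} contains no descendant of Gq and blocks every backdoor path.
Every element of {Pg, Up} is needed (dropping Pg leaves P1 open; dropping Up leaves P2 open), so no proper subset is valid.
Among all size-2 subsets of the eligible variables, only {Pg, Up} blocks every backdoor path, so it is the unique smallest valid adjustment set.

{Pg, Up}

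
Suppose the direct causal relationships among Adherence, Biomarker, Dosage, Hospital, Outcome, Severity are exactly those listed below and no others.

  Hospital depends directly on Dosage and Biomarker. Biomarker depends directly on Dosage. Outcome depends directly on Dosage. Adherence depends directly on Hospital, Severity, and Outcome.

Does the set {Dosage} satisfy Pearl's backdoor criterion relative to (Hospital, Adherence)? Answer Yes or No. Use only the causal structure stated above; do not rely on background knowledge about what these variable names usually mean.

Yes

Backdoor paths from Hospital to Adherence (paths whose first edge points into Hospital):
  P1: Hospital <- Dosage -> Outcome -> Adherence
  P2: Hospital <- Biomarker <- Dosage -> Outcome -> Adherence
Condition 1 (no descendant of Hospital in the set): holds — descendants of Hospital are {Adherence}; none are in {Dosage}.
Condition 2 (every backdoor path blocked by {Dosage}):
  P1: blocked at fork node Dosage ∈ conditioning set.
  P2: blocked at fork node Dosage ∈ conditioning set.
{Dosage} satisfies the backdoor criterion.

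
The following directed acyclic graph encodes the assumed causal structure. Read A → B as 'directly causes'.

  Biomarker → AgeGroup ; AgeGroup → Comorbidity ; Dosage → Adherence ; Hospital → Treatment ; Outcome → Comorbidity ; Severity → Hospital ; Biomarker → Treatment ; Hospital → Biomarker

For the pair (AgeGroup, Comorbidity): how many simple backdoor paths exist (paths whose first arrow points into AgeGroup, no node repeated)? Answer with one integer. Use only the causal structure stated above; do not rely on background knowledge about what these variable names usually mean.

A backdoor path from AgeGroup to Comorbidity is any simple undirected path whose first edge points into AgeGroup (i.e. leaves AgeGroup via a parent).
Parents of AgeGroup: {Biomarker}.
No simple path from any parent of AgeGroup reaches Comorbidity without revisiting AgeGroup, so there are no backdoor paths.

0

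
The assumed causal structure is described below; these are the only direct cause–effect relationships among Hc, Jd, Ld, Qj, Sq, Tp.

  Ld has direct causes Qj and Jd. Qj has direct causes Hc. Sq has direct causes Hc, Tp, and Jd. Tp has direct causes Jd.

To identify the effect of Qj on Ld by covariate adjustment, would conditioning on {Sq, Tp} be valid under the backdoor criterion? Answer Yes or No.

Backdoor paths from Qj to Ld (paths whose first edge points into Qj):
  P1: Qj <- Hc -> Sq <- Jd -> Ld
  P2: Qj <- Hc -> Sq <- Tp <- Jd -> Ld
Condition 1 (no descendant of Qj in the set): holds — descendants of Qj are {Ld}; none are in {Sq, Tp}.
Condition 2 (every backdoor path blocked by {Sq, Tp}):
  P1: open — collider(s) Sq are conditioned on (or have a conditioned descendant) and no non-collider on the path is in the set.
  P2: blocked at chain node Tp ∈ conditioning set.
{Sq, Tp} does not satisfy the backdoor criterion.

No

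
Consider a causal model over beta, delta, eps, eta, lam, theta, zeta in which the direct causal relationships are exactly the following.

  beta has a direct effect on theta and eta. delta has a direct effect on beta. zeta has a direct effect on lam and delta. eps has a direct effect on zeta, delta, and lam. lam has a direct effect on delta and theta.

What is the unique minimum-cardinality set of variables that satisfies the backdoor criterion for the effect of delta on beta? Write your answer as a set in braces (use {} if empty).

Variables eligible for adjustment (non-descendants of delta, excluding delta and beta): {eps, lam, zeta}.
Backdoor paths from delta to beta:
  P1: delta <- eps -> zeta -> lam -> theta <- beta
  P2: delta <- eps -> lam -> theta <- beta
  P3: delta <- zeta <- eps -> lam -> theta <- beta
  P4: delta <- zeta -> lam -> theta <- beta
  P5: delta <- lam -> theta <- beta
Each backdoor path contains an unconditioned collider, so every path is already blocked with the empty conditioning set:
  P1: blocked at collider theta (neither it nor any descendant is in the conditioning set).
  P2: blocked at collider theta (neither it nor any descendant is in the conditioning set).
  P3: blocked at collider theta (neither it nor any descendant is in the conditioning set).
  P4: blocked at collider theta (neither it nor any descendant is in the conditioning set).
  P5: blocked at collider theta (neither it nor any descendant is in the conditioning set).
The empty set is therefore the unique smallest valid set.

{}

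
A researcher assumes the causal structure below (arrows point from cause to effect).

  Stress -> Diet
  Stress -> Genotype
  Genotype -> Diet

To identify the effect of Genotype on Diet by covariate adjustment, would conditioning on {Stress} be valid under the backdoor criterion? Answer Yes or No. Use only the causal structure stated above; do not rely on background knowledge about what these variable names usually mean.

Yes

Backdoor paths from Genotype to Diet (paths whose first edge points into Genotype):
  P1: Genotype <- Stress -> Diet
Condition 1 (no descendant of Genotype in the set): holds — descendants of Genotype are {Diet}; none are in {Stress}.
Condition 2 (every backdoor path blocked by {Stress}):
  P1: blocked at fork node Stress ∈ conditioning set.
{Stress} satisfies the backdoor criterion.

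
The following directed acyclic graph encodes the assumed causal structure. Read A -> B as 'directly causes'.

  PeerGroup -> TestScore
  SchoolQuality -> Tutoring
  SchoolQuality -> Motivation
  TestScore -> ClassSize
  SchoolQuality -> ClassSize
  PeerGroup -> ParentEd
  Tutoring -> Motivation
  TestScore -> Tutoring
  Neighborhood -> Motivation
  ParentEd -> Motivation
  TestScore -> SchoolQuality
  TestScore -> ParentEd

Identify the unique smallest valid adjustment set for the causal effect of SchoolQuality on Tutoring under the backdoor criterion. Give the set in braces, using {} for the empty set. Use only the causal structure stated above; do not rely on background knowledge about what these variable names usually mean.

{TestScore}

Variables eligible for adjustment (non-descendants of SchoolQuality, excluding SchoolQuality and Tutoring): {Neighborhood, ParentEd, PeerGroup, TestScore}.
Backdoor paths from SchoolQuality to Tutoring:
  P1: SchoolQuality <- TestScore <- PeerGroup -> ParentEd -> Motivation <- Tutoring
  P2: SchoolQuality <- TestScore -> ParentEd -> Motivation <- Tutoring
  P3: SchoolQuality <- TestScore -> Tutoring
The empty set is not sufficient: P3 (SchoolQuality <- TestScore -> Tutoring) has no collider blocking it and no conditioned non-collider, so it is open.
Try {TestScore}:
  P1: blocked at chain node TestScore ∈ conditioning set.
  P2: blocked at fork node TestScore ∈ conditioning set.
  P3: blocked at fork node TestScore ∈ conditioning set.
{TestScore} contains no descendant of SchoolQuality and blocks every backdoor path.
No other singleton works — e.g. {PeerGroup} leaves P3 open — so {TestScore} is the unique smallest valid adjustment set.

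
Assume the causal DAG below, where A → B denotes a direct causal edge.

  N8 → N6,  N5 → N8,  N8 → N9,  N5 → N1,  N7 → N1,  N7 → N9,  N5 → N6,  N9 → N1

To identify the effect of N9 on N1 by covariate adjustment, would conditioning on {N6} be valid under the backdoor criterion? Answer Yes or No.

No

Backdoor paths from N9 to N1 (paths whose first edge points into N9):
  P1: N9 <- N8 <- N5 -> N1
  P2: N9 <- N8 -> N6 <- N5 -> N1
  P3: N9 <- N7 -> N1
Condition 1 (no descendant of N9 in the set): holds — descendants of N9 are {N1}; none are in {N6}.
Condition 2 (every backdoor path blocked by {N6}):
  P1: open — no interior node is in the conditioning set.
  P2: open — collider(s) N6 are conditioned on (or have a conditioned descendant) and no non-collider on the path is in the set.
  P3: open — no interior node is in the conditioning set.
{N6} does not satisfy the backdoor criterion.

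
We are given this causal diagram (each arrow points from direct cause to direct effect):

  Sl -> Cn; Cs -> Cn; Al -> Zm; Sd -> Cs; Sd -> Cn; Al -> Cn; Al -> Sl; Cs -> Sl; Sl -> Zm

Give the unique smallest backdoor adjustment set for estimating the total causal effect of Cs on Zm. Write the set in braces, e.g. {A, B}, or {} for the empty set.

{}

Variables eligible for adjustment (non-descendants of Cs, excluding Cs and Zm): {Al, Sd}.
Backdoor paths from Cs to Zm:
  P1: Cs <- Sd -> Cn <- Al -> Sl -> Zm
  P2: Cs <- Sd -> Cn <- Al -> Zm
  P3: Cs <- Sd -> Cn <- Sl <- Al -> Zm
  P4: Cs <- Sd -> Cn <- Sl -> Zm
Each backdoor path contains an unconditioned collider, so every path is already blocked with the empty conditioning set:
  P1: blocked at collider Cn (neither it nor any descendant is in the conditioning set).
  P2: blocked at collider Cn (neither it nor any descendant is in the conditioning set).
  P3: blocked at collider Cn (neither it nor any descendant is in the conditioning set).
  P4: blocked at collider Cn (neither it nor any descendant is in the conditioning set).
The empty set is therefore the unique smallest valid set.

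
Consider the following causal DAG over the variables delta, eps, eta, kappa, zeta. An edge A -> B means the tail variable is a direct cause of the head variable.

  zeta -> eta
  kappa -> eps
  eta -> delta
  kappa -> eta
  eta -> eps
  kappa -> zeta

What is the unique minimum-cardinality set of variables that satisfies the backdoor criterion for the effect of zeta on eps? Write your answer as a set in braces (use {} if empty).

{kappa}

Variables eligible for adjustment (non-descendants of zeta, excluding zeta and eps): {kappa}.
Backdoor paths from zeta to eps:
  P1: zeta <- kappa -> eta -> eps
  P2: zeta <- kappa -> eps
The empty set is not sufficient: P1 (zeta <- kappa -> eta -> eps) has no collider blocking it and no conditioned non-collider, so it is open.
Try {kappa}:
  P1: blocked at fork node kappa ∈ conditioning set.
  P2: blocked at fork node kappa ∈ conditioning set.
{kappa} contains no descendant of zeta and blocks every backdoor path.
{kappa} is the unique smallest valid adjustment set.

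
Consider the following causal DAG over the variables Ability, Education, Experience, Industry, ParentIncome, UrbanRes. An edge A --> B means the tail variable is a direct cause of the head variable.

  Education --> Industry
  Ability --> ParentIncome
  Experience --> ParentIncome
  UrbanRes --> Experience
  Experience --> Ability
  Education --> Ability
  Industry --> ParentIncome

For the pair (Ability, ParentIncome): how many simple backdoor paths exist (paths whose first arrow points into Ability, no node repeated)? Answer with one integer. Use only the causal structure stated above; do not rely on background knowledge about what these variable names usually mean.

A backdoor path from Ability to ParentIncome is any simple undirected path whose first edge points into Ability (i.e. leaves Ability via a parent).
Parents of Ability: {Education, Experience}.
Enumerating:
  P1: Ability <- Education -> Industry -> ParentIncome
  P2: Ability <- Experience -> ParentIncome
That exhausts the simple backdoor paths. Count: 2.

2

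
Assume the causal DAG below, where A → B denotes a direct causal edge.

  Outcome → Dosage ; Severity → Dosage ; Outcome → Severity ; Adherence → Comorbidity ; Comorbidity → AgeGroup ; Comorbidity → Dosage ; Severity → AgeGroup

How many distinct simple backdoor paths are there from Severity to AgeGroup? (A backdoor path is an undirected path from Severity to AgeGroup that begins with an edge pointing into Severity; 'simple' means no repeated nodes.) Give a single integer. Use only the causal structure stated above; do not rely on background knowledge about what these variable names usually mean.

1

A backdoor path from Severity to AgeGroup is any simple undirected path whose first edge points into Severity (i.e. leaves Severity via a parent).
Parents of Severity: {Outcome}.
Enumerating:
  P1: Severity <- Outcome -> Dosage <- Comorbidity -> AgeGroup
That exhausts the simple backdoor paths. Count: 1.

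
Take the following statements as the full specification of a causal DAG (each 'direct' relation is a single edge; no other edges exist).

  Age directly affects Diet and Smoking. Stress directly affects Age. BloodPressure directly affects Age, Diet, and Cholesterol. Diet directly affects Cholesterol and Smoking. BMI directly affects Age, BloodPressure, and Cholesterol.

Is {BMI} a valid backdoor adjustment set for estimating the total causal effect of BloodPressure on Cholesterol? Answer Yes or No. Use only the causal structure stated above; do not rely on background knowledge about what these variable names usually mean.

Backdoor paths from BloodPressure to Cholesterol (paths whose first edge points into BloodPressure):
  P1: BloodPressure <- BMI -> Age -> Diet -> Cholesterol
  P2: BloodPressure <- BMI -> Age -> Smoking <- Diet -> Cholesterol
  P3: BloodPressure <- BMI -> Cholesterol
Condition 1 (no descendant of BloodPressure in the set): holds — descendants of BloodPressure are {Age, Cholesterol, Diet, Smoking}; none are in {BMI}.
Condition 2 (every backdoor path blocked by {BMI}):
  P1: blocked at fork node BMI ∈ conditioning set.
  P2: blocked at fork node BMI ∈ conditioning set.
  P3: blocked at fork node BMI ∈ conditioning set.
{BMI} satisfies the backdoor criterion.

Yes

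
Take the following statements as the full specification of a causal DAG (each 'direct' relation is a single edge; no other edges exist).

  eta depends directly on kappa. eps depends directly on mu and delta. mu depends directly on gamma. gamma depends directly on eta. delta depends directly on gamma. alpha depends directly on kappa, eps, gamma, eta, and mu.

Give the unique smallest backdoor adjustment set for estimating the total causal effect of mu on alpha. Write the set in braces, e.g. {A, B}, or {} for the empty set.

{gamma}

Variables eligible for adjustment (non-descendants of mu, excluding mu and alpha): {delta, eta, gamma, kappa}.
Backdoor paths from mu to alpha:
  P1: mu <- gamma <- eta <- kappa -> alpha
  P2: mu <- gamma <- eta -> alpha
  P3: mu <- gamma -> delta -> eps -> alpha
  P4: mu <- gamma -> alpha
The empty set is not sufficient: P1 (mu <- gamma <- eta <- kappa -> alpha) has no collider blocking it and no conditioned non-collider, so it is open.
Try {gamma}:
  P1: blocked at chain node gamma ∈ conditioning set.
  P2: blocked at chain node gamma ∈ conditioning set.
  P3: blocked at fork node gamma ∈ conditioning set.
  P4: blocked at fork node gamma ∈ conditioning set.
{gamma} contains no descendant of mu and blocks every backdoor path.
No other singleton works — e.g. {kappa} leaves P2 open — so {gamma} is the unique smallest valid adjustment set.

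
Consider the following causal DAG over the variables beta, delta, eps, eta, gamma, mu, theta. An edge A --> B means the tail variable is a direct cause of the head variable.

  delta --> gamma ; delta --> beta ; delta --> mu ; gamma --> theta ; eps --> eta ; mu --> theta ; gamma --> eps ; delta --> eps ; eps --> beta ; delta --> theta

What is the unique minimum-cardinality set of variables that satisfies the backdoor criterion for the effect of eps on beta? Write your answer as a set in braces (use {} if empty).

Variables eligible for adjustment (non-descendants of eps, excluding eps and beta): {delta, gamma, mu, theta}.
Backdoor paths from eps to beta:
  P1: eps <- delta -> beta
  P2: eps <- gamma <- delta -> beta
  P3: eps <- gamma -> theta <- delta -> beta
  P4: eps <- gamma -> theta <- mu <- delta -> beta
The empty set is not sufficient: P1 (eps <- delta -> beta) has no collider blocking it and no conditioned non-collider, so it is open.
Try {delta}:
  P1: blocked at fork node delta ∈ conditioning set.
  P2: blocked at fork node delta ∈ conditioning set.
  P3: blocked at collider theta (neither it nor any descendant is in the conditioning set).
  P4: blocked at collider theta (neither it nor any descendant is in the conditioning set).
{delta} contains no descendant of eps and blocks every backdoor path.
No other singleton works — e.g. {gamma} leaves P1 open — so {delta} is the unique smallest valid adjustment set.

{delta}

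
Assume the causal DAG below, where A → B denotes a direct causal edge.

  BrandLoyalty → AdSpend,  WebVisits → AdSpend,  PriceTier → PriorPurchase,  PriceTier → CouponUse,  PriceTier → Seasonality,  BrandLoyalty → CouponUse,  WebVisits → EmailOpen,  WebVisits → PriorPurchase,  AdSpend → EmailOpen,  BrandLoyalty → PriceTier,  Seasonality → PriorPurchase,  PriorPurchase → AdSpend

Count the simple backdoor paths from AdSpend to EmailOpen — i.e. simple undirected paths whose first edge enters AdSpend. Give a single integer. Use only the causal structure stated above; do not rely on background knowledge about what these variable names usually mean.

A backdoor path from AdSpend to EmailOpen is any simple undirected path whose first edge points into AdSpend (i.e. leaves AdSpend via a parent).
Parents of AdSpend: {BrandLoyalty, PriorPurchase, WebVisits}.
Enumerating:
  P1: AdSpend <- BrandLoyalty -> PriceTier -> Seasonality -> PriorPurchase <- WebVisits -> EmailOpen
  P2: AdSpend <- BrandLoyalty -> PriceTier -> PriorPurchase <- WebVisits -> EmailOpen
  P3: AdSpend <- BrandLoyalty -> CouponUse <- PriceTier -> Seasonality -> PriorPurchase <- WebVisits -> EmailOpen
  P4: AdSpend <- BrandLoyalty -> CouponUse <- PriceTier -> PriorPurchase <- WebVisits -> EmailOpen
  P5: AdSpend <- WebVisits -> EmailOpen
  P6: AdSpend <- PriorPurchase <- WebVisits -> EmailOpen
That exhausts the simple backdoor paths. Count: 6.

6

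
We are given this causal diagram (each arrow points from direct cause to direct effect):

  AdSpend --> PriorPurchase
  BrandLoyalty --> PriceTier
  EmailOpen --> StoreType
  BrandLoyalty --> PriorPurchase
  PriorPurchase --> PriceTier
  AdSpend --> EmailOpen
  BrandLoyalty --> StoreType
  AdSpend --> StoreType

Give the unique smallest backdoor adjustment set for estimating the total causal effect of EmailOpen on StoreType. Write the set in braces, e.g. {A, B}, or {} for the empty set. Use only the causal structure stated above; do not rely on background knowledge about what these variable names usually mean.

{AdSpend}

Variables eligible for adjustment (non-descendants of EmailOpen, excluding EmailOpen and StoreType): {AdSpend, BrandLoyalty, PriceTier, PriorPurchase}.
Backdoor paths from EmailOpen to StoreType:
  P1: EmailOpen <- AdSpend -> PriorPurchase <- BrandLoyalty -> StoreType
  P2: EmailOpen <- AdSpend -> PriorPurchase -> PriceTier <- BrandLoyalty -> StoreType
  P3: EmailOpen <- AdSpend -> StoreType
The empty set is not sufficient: P3 (EmailOpen <- AdSpend -> StoreType) has no collider blocking it and no conditioned non-collider, so it is open.
Try {AdSpend}:
  P1: blocked at fork node AdSpend ∈ conditioning set.
  P2: blocked at fork node AdSpend ∈ conditioning set.
  P3: blocked at fork node AdSpend ∈ conditioning set.
{AdSpend} contains no descendant of EmailOpen and blocks every backdoor path.
No other singleton works — e.g. {BrandLoyalty} leaves P3 open — so {AdSpend} is the unique smallest valid adjustment set.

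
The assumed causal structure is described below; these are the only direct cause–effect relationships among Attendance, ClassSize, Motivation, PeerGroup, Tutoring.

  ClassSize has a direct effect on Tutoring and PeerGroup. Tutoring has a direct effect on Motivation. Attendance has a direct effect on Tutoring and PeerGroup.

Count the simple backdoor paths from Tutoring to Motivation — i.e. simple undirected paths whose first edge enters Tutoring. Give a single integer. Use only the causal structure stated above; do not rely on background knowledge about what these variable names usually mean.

0

A backdoor path from Tutoring to Motivation is any simple undirected path whose first edge points into Tutoring (i.e. leaves Tutoring via a parent).
Parents of Tutoring: {Attendance, ClassSize}.
No simple path from any parent of Tutoring reaches Motivation without revisiting Tutoring, so there are no backdoor paths.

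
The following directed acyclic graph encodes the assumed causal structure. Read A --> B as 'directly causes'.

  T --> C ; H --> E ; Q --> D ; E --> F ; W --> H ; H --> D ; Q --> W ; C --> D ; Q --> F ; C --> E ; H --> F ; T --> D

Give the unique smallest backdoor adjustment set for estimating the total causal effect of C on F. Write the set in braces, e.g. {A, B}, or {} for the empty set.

Variables eligible for adjustment (non-descendants of C, excluding C and F): {H, Q, T, W}.
Backdoor paths from C to F:
  P1: C <- T -> D <- Q -> W -> H -> E -> F
  P2: C <- T -> D <- Q -> W -> H -> F
  P3: C <- T -> D <- Q -> F
  P4: C <- T -> D <- H <- W <- Q -> F
  P5: C <- T -> D <- H -> E -> F
  P6: C <- T -> D <- H -> F
Each backdoor path contains an unconditioned collider, so every path is already blocked with the empty conditioning set:
  P1: blocked at collider D (neither it nor any descendant is in the conditioning set).
  P2: blocked at collider D (neither it nor any descendant is in the conditioning set).
  P3: blocked at collider D (neither it nor any descendant is in the conditioning set).
  P4: blocked at collider D (neither it nor any descendant is in the conditioning set).
  P5: blocked at collider D (neither it nor any descendant is in the conditioning set).
  P6: blocked at collider D (neither it nor any descendant is in the conditioning set).
The empty set is therefore the unique smallest valid set.

{}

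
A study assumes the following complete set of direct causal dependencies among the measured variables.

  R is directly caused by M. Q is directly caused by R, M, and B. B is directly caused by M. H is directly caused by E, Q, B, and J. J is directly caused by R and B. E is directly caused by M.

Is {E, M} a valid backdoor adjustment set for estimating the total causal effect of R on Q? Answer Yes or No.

Yes

Backdoor paths from R to Q (paths whose first edge points into R):
  P1: R <- M -> B -> J -> H <- Q
  P2: R <- M -> B -> Q
  P3: R <- M -> B -> H <- Q
  P4: R <- M -> E -> H <- B -> Q
  P5: R <- M -> E -> H <- J <- B -> Q
  P6: R <- M -> E -> H <- Q
  P7: R <- M -> Q
Condition 1 (no descendant of R in the set): holds — descendants of R are {H, J, Q}; none are in {E, M}.
Condition 2 (every backdoor path blocked by {E, M}):
  P1: blocked at fork node M ∈ conditioning set.
  P2: blocked at fork node M ∈ conditioning set.
  P3: blocked at fork node M ∈ conditioning set.
  P4: blocked at fork node M ∈ conditioning set.
  P5: blocked at fork node M ∈ conditioning set.
  P6: blocked at fork node M ∈ conditioning set.
  P7: blocked at fork node M ∈ conditioning set.
{E, M} satisfies the backdoor criterion.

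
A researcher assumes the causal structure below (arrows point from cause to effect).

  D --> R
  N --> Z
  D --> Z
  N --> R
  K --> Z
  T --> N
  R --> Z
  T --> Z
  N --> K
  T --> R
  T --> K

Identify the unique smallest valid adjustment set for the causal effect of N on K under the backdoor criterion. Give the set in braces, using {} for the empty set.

{T}

Variables eligible for adjustment (non-descendants of N, excluding N and K): {D, T}.
Backdoor paths from N to K:
  P1: N <- T -> K
  P2: N <- T -> R <- D -> Z <- K
  P3: N <- T -> R -> Z <- K
  P4: N <- T -> Z <- K
The empty set is not sufficient: P1 (N <- T -> K) has no collider blocking it and no conditioned non-collider, so it is open.
Try {T}:
  P1: blocked at fork node T ∈ conditioning set.
  P2: blocked at fork node T ∈ conditioning set.
  P3: blocked at fork node T ∈ conditioning set.
  P4: blocked at fork node T ∈ conditioning set.
{T} contains no descendant of N and blocks every backdoor path.
No other singleton works — e.g. {D} leaves P1 open — so {T} is the unique smallest valid adjustment set.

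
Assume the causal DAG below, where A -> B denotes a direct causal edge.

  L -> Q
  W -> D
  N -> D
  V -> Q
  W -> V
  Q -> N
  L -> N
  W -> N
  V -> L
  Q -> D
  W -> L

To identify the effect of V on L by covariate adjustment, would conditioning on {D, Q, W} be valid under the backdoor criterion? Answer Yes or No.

No

Backdoor paths from V to L (paths whose first edge points into V):
  P1: V <- W -> L
  P2: V <- W -> N <- L
  P3: V <- W -> N <- Q <- L
  P4: V <- W -> N -> D <- Q <- L
  P5: V <- W -> D <- Q <- L
  P6: V <- W -> D <- Q -> N <- L
  P7: V <- W -> D <- N <- L
  P8: V <- W -> D <- N <- Q <- L
Condition 1 (no descendant of V in the set): FAILS — D and Q are descendants of V.
Condition 2 (every backdoor path blocked by {D, Q, W}):
  P1: blocked at fork node W ∈ conditioning set.
  P2: blocked at fork node W ∈ conditioning set.
  P3: blocked at fork node W ∈ conditioning set.
  P4: blocked at fork node W ∈ conditioning set.
  P5: blocked at fork node W ∈ conditioning set.
  P6: blocked at fork node W ∈ conditioning set.
  P7: blocked at fork node W ∈ conditioning set.
  P8: blocked at fork node W ∈ conditioning set.
{D, Q, W} does not satisfy the backdoor criterion.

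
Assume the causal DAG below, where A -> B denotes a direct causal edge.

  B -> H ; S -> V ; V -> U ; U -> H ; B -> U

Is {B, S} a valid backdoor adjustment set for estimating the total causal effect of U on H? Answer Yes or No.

Backdoor paths from U to H (paths whose first edge points into U):
  P1: U <- B -> H
Condition 1 (no descendant of U in the set): holds — descendants of U are {H}; none are in {B, S}.
Condition 2 (every backdoor path blocked by {B, S}):
  P1: blocked at fork node B ∈ conditioning set.
{B, S} satisfies the backdoor criterion.

Yes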